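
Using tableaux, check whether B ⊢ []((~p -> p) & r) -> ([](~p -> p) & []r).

Tableau for the negation ~([]((~p -> p) & r) -> ([](~p -> p) & []r)):
1. ~([]((~p -> p) & r) -> ([](~p -> p) & []r)), u
2. []((~p -> p) & r), u   [~->-rule on 1]
3. ~([](~p -> p) & []r), u   [~->-rule on 1]
4. (~p -> p) & r, u   [[]-rule on 2 via uRu]
5. ~p -> p, u   [&-rule on 4]
6. r, u   [&-rule on 4]
7. ~[](~p -> p), u   [~&-rule on 3 (branches; this branch)]
8. p, u   [->-rule on 5 (branches; this branch)]
9. ~(~p -> p), v   [~[]-rule on 7: fresh world v, uRv]
10. ~p, v   [~->-rule on 9]
11. (~p -> p) & r, v   [[]-rule on 2 via uRv]
12. ~p -> p, v   [&-rule on 11]
13. r, v   [&-rule on 11]
14. p, v   [->-rule on 12 (branches; this branch)]
Accessibility: uRu, uRv, vRu, vRv
Branch closes: p and ~p both at v.
Every branch of the negation's tableau closes; the branch above is one of them.

Yes, valid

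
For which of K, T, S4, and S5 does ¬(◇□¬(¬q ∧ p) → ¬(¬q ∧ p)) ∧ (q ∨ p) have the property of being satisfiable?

K, T, S4

S4-tableau for the formula:
1. ¬(◇□¬(¬q ∧ p) → ¬(¬q ∧ p)) ∧ (q ∨ p), u
2. ¬(◇□¬(¬q ∧ p) → ¬(¬q ∧ p)), u
3. q ∨ p, u
4. ◇□¬(¬q ∧ p), u
5. ¬q ∧ p, u
6. ¬q, u
7. p, u
8. □¬(¬q ∧ p), v
9. ¬(¬q ∧ p), v
10. ¬p, v
Accessibility: uRu, uRv, vRv
Complete open branch: satisfiable in S4, hence also in K, T (this S4-model is also a K-model and a T-model).
S5-tableau for the formula:
1. ¬(◇□¬(¬q ∧ p) → ¬(¬q ∧ p)) ∧ (q ∨ p), u
2. ¬(◇□¬(¬q ∧ p) → ¬(¬q ∧ p)), u
3. q ∨ p, u
4. ◇□¬(¬q ∧ p), u
5. ¬q ∧ p, u
6. ¬q, u
7. p, u
8. □¬(¬q ∧ p), v
9. ¬(¬q ∧ p), u
10. ¬(¬q ∧ p), v
11. ¬p, u
Accessibility: uRu, uRv, vRu, vRv
Branch closes: p and ¬p both at u.
Every branch closes (one shown): unsatisfiable in S5.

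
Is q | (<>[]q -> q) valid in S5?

Tableau for the negation ~(q | (<>[]q -> q)):
1. ~(q | (<>[]q -> q)), u
2. ~q, u
3. ~(<>[]q -> q), u
4. <>[]q, u
5. []q, v
6. q, u
Accessibility: uRu, uRv, vRu, vRv
Branch closes: q and ~q both at u.
Every branch of the negation's tableau closes; the branch above is one of them.

Yes, valid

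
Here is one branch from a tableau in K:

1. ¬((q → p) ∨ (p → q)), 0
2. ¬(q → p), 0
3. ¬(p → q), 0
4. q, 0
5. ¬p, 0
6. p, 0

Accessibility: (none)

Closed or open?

Both p and ¬p appear at 0.

Yes, closed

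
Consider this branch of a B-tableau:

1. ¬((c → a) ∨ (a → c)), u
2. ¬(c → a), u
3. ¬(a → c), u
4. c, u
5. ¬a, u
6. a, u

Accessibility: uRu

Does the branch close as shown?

Yes, closed

Both a and ¬a appear at u.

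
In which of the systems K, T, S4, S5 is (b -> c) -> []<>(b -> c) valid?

S5-tableau for the negation ~((b -> c) -> []<>(b -> c)):
1. ~((b -> c) -> []<>(b -> c)), w0
2. b -> c, w0   [~->-rule on 1]
3. ~[]<>(b -> c), w0   [~->-rule on 1]
4. c, w0   [->-rule on 2 (branches; this branch)]
5. ~<>(b -> c), w1   [~[]-rule on 3: fresh world w1, w0Rw1]
6. ~(b -> c), w0   [~<>-rule on 5 via w1Rw0]
7. b, w0   [~->-rule on 6]
8. ~c, w0   [~->-rule on 6]
Accessibility: w0Rw0, w0Rw1, w1Rw0, w1Rw1
Branch closes: c and ~c both at w0.
Every branch closes (one shown): valid in S5.
S4-tableau for the negation ~((b -> c) -> []<>(b -> c)):
1. ~((b -> c) -> []<>(b -> c)), w0
2. b -> c, w0   [~->-rule on 1]
3. ~[]<>(b -> c), w0   [~->-rule on 1]
4. c, w0   [->-rule on 2 (branches; this branch)]
5. ~<>(b -> c), w1   [~[]-rule on 3: fresh world w1, w0Rw1]
6. ~(b -> c), w1   [~<>-rule on 5 via w1Rw1]
7. b, w1   [~->-rule on 6]
8. ~c, w1   [~->-rule on 6]
Accessibility: w0Rw0, w0Rw1, w1Rw1
Complete open branch: countermodel on an S4-frame, so not valid in S4, nor in K, T (the same frame is also a K-frame and a T-frame).

S5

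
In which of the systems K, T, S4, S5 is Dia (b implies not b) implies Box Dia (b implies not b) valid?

S5

S4-tableau for the negation not (Dia (b implies not b) implies Box Dia (b implies not b)):
1. not (Dia (b implies not b) implies Box Dia (b implies not b)), u
2. Dia (b implies not b), u   [neg-implies-rule on 1]
3. not Box Dia (b implies not b), u   [neg-implies-rule on 1]
4. b implies not b, v   [Dia-rule on 2: fresh world v, uRv]
5. not b, v   [implies-rule on 4 (branches; this branch)]
6. not Dia (b implies not b), w   [neg-Box-rule on 3: fresh world w, uRw]
7. not (b implies not b), w   [neg-Dia-rule on 6 via wRw]
8. b, w   [neg-implies-rule on 7]
Accessibility: uRu, uRv, uRw, vRv, wRw
Complete open branch: countermodel on an S4-frame, so not valid in S4, nor in K, T (the same frame is also a K-frame and a T-frame).
S5-tableau for the negation not (Dia (b implies not b) implies Box Dia (b implies not b)):
1. not (Dia (b implies not b) implies Box Dia (b implies not b)), u
2. Dia (b implies not b), u   [neg-implies-rule on 1]
3. not Box Dia (b implies not b), u   [neg-implies-rule on 1]
4. b implies not b, v   [Dia-rule on 2: fresh world v, uRv]
5. not b, v   [implies-rule on 4 (branches; this branch)]
6. not Dia (b implies not b), w   [neg-Box-rule on 3: fresh world w, uRw]
7. not (b implies not b), u   [neg-Dia-rule on 6 via wRu]
8. b, u   [neg-implies-rule on 7]
9. not (b implies not b), v   [neg-Dia-rule on 6 via wRv]
10. b, v   [neg-implies-rule on 9]
Accessibility: uRu, uRv, uRw, vRu, vRv, vRw, wRu, wRv, wRw
Branch closes: b and not b both at v.
Every branch closes (one shown): valid in S5.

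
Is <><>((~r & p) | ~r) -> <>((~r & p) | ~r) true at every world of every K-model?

Not valid

Tableau for the negation ~(<><>((~r & p) | ~r) -> <>((~r & p) | ~r)):
1. ~(<><>((~r & p) | ~r) -> <>((~r & p) | ~r)), u
2. <><>((~r & p) | ~r), u
3. ~<>((~r & p) | ~r), u
4. <>((~r & p) | ~r), v
5. ~((~r & p) | ~r), v
6. ~(~r & p), v
7. r, v
8. ~p, v
9. (~r & p) | ~r, w
10. ~r, w
Accessibility: uRv, vRw
The negation has an open branch (countermodel exists).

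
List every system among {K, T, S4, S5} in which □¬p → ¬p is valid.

T, S4, S5

T-tableau for the negation ¬(□¬p → ¬p):
1. ¬(□¬p → ¬p), 0
2. □¬p, 0
3. p, 0
4. ¬p, 0
Accessibility: 0R0
Branch closes: p and ¬p both at 0.
Every branch closes (one shown): valid in T, hence also in S4, S5 (every theorem of T is a theorem of S4 and S5).
K-tableau for the negation ¬(□¬p → ¬p):
1. ¬(□¬p → ¬p), 0
2. □¬p, 0
3. p, 0
Complete open branch: countermodel on a K-frame, so not valid in K.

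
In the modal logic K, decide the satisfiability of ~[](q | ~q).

Unsatisfiable

1. ~[](q | ~q), w0
2. ~(q | ~q), w1   [~[]-rule on 1: fresh world w1, w0Rw1]
3. ~q, w1   [~|-rule on 2]
4. q, w1   [~|-rule on 2]
Accessibility: w0Rw1
Branch closes: q and ~q both at w1.
(One branch shown.) All branches close.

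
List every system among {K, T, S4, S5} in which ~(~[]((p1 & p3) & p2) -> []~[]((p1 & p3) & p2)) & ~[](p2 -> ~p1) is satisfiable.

S5-tableau for the formula:
1. ~(~[]((p1 & p3) & p2) -> []~[]((p1 & p3) & p2)) & ~[](p2 -> ~p1), 0
2. ~(~[]((p1 & p3) & p2) -> []~[]((p1 & p3) & p2)), 0
3. ~[](p2 -> ~p1), 0
4. ~[]((p1 & p3) & p2), 0
5. ~[]~[]((p1 & p3) & p2), 0
6. ~(p2 -> ~p1), 1
7. p2, 1
8. p1, 1
9. ~((p1 & p3) & p2), 2
10. ~(p1 & p3), 2
11. ~p3, 2
12. []((p1 & p3) & p2), 3
13. (p1 & p3) & p2, 0
14. p1 & p3, 0
15. p2, 0
16. p1, 0
17. p3, 0
18. (p1 & p3) & p2, 1
19. p1 & p3, 1
20. p3, 1
21. (p1 & p3) & p2, 2
22. p1 & p3, 2
23. p2, 2
24. p1, 2
25. p3, 2
Accessibility: 0R0, 0R1, 0R2, 0R3, 1R0, 1R1, 1R2, 1R3, 2R0, 2R1, 2R2, 2R3, 3R0, 3R1, 3R2, 3R3
Branch closes: p3 and ~p3 both at 2.
Every branch closes (one shown): unsatisfiable in S5.
S4-tableau for the formula:
1. ~(~[]((p1 & p3) & p2) -> []~[]((p1 & p3) & p2)) & ~[](p2 -> ~p1), 0
2. ~(~[]((p1 & p3) & p2) -> []~[]((p1 & p3) & p2)), 0
3. ~[](p2 -> ~p1), 0
4. ~[]((p1 & p3) & p2), 0
5. ~[]~[]((p1 & p3) & p2), 0
6. ~(p2 -> ~p1), 1
7. p2, 1
8. p1, 1
9. ~((p1 & p3) & p2), 2
10. ~p2, 2
11. []((p1 & p3) & p2), 3
12. (p1 & p3) & p2, 3
13. p1 & p3, 3
14. p2, 3
15. p1, 3
16. p3, 3
Accessibility: 0R0, 0R1, 0R2, 0R3, 1R1, 2R2, 3R3
Complete open branch: satisfiable in S4, hence also in K, T (this S4-model is also a K-model and a T-model).

K, T, S4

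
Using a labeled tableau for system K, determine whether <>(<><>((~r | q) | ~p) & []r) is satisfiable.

Yes, satisfiable

1. <>(<><>((~r | q) | ~p) & []r), u
2. <><>((~r | q) | ~p) & []r, v
3. <><>((~r | q) | ~p), v
4. []r, v
5. <>((~r | q) | ~p), w
6. r, w
7. (~r | q) | ~p, x
8. ~p, x
Accessibility: uRv, vRw, wRx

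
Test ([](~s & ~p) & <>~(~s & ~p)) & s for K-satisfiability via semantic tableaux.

No, unsatisfiable

1. ([](~s & ~p) & <>~(~s & ~p)) & s, 0
2. [](~s & ~p) & <>~(~s & ~p), 0
3. s, 0
4. [](~s & ~p), 0
5. <>~(~s & ~p), 0
6. ~(~s & ~p), 1
7. ~s & ~p, 1
8. ~s, 1
9. ~p, 1
10. p, 1
Accessibility: 0R1
Branch closes: p and ~p both at 1.
(One branch shown.) All branches close.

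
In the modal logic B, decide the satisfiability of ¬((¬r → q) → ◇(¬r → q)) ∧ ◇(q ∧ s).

No, unsatisfiable

1. ¬((¬r → q) → ◇(¬r → q)) ∧ ◇(q ∧ s), 0
2. ¬((¬r → q) → ◇(¬r → q)), 0   [∧-rule on 1]
3. ◇(q ∧ s), 0   [∧-rule on 1]
4. ¬r → q, 0   [¬→-rule on 2]
5. ¬◇(¬r → q), 0   [¬→-rule on 2]
6. ¬(¬r → q), 0   [¬◇-rule on 5 via 0R0]
7. ¬r, 0   [¬→-rule on 6]
8. ¬q, 0   [¬→-rule on 6]
9. q, 0   [→-rule on 4 (branches; this branch)]
Accessibility: 0R0
Branch closes: q and ¬q both at 0.
All branches of the tableau close; one closing branch shown above.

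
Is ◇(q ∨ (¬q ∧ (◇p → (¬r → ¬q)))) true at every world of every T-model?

Tableau for the negation ¬◇(q ∨ (¬q ∧ (◇p → (¬r → ¬q)))):
1. ¬◇(q ∨ (¬q ∧ (◇p → (¬r → ¬q)))), w0
2. ¬(q ∨ (¬q ∧ (◇p → (¬r → ¬q)))), w0
3. ¬q, w0
4. ¬(¬q ∧ (◇p → (¬r → ¬q))), w0
5. ¬(◇p → (¬r → ¬q)), w0
6. ◇p, w0
7. ¬(¬r → ¬q), w0
8. ¬r, w0
9. q, w0
Accessibility: w0Rw0
Branch closes: q and ¬q both at w0.
Every branch of the negation's tableau closes; the branch above is one of them.

Valid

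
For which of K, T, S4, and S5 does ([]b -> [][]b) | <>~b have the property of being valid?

S4, S5

S4-tableau for the negation ~(([]b -> [][]b) | <>~b):
1. ~(([]b -> [][]b) | <>~b), u
2. ~([]b -> [][]b), u
3. ~<>~b, u
4. []b, u
5. ~[][]b, u
6. b, u
7. ~[]b, v
8. b, v
9. ~b, w
10. b, w
Accessibility: uRu, uRv, uRw, vRv, vRw, wRw
Branch closes: b and ~b both at w.
Every branch closes (one shown): valid in S4, hence also in S5 (every theorem of S4 is a theorem of S5).
T-tableau for the negation ~(([]b -> [][]b) | <>~b):
1. ~(([]b -> [][]b) | <>~b), u
2. ~([]b -> [][]b), u
3. ~<>~b, u
4. []b, u
5. ~[][]b, u
6. b, u
7. ~[]b, v
8. b, v
9. ~b, w
Accessibility: uRu, uRv, vRv, vRw, wRw
Complete open branch: countermodel on a T-frame, so not valid in T, nor in K (the same frame is also a K-frame).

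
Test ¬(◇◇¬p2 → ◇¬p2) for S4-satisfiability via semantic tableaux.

Unsatisfiable

1. ¬(◇◇¬p2 → ◇¬p2), 0
2. ◇◇¬p2, 0
3. ¬◇¬p2, 0
4. p2, 0
5. ◇¬p2, 1
6. p2, 1
7. ¬p2, 2
8. p2, 2
Accessibility: 0R0, 0R1, 0R2, 1R1, 1R2, 2R2
Branch closes: p2 and ¬p2 both at 2.
Every branch closes; the branch above is one of them.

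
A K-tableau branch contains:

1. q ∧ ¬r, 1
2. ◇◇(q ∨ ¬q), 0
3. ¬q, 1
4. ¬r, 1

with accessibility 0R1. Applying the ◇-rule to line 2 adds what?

a fresh world 2 with 0R2, and ◇(q ∨ ¬q) at 2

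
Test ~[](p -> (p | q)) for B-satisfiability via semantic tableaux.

1. ~[](p -> (p | q)), 0
2. ~(p -> (p | q)), 1
3. p, 1
4. ~(p | q), 1
5. ~p, 1
6. ~q, 1
Accessibility: 0R0, 0R1, 1R0, 1R1
Branch closes: p and ~p both at 1.
(One branch shown.) All branches close.

No, unsatisfiable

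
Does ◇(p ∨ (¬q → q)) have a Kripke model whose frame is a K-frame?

1. ◇(p ∨ (¬q → q)), 0
2. p ∨ (¬q → q), 1
3. ¬q → q, 1
4. q, 1
Accessibility: 0R1

Satisfiable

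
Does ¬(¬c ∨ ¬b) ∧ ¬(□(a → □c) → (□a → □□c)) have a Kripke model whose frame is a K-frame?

No, unsatisfiable

1. ¬(¬c ∨ ¬b) ∧ ¬(□(a → □c) → (□a → □□c)), 0
2. ¬(¬c ∨ ¬b), 0   [∧-rule on 1]
3. ¬(□(a → □c) → (□a → □□c)), 0   [∧-rule on 1]
4. c, 0   [¬∨-rule on 2]
5. b, 0   [¬∨-rule on 2]
6. □(a → □c), 0   [¬→-rule on 3]
7. ¬(□a → □□c), 0   [¬→-rule on 3]
8. □a, 0   [¬→-rule on 7]
9. ¬□□c, 0   [¬→-rule on 7]
10. ¬□c, 1   [¬□-rule on 9: fresh world 1, 0R1]
11. a → □c, 1   [□-rule on 6 via 0R1]
12. a, 1   [□-rule on 8 via 0R1]
13. □c, 1   [→-rule on 11 (branches; this branch)]
14. ¬c, 2   [¬□-rule on 10: fresh world 2, 1R2]
15. c, 2   [□-rule on 13 via 1R2]
Accessibility: 0R1, 1R2
Branch closes: c and ¬c both at 2.
All branches of the tableau close; one closing branch shown above.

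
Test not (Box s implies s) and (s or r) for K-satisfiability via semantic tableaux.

1. not (Box s implies s) and (s or r), w0
2. not (Box s implies s), w0
3. s or r, w0
4. Box s, w0
5. not s, w0
6. r, w0

Satisfiable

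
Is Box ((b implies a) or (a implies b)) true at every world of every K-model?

Valid in K

Tableau for the negation not Box ((b implies a) or (a implies b)):
1. not Box ((b implies a) or (a implies b)), w0
2. not ((b implies a) or (a implies b)), w1
3. not (b implies a), w1
4. not (a implies b), w1
5. b, w1
6. not a, w1
7. a, w1
8. not b, w1
Accessibility: w0Rw1
Branch closes: a and not a both at w1.
Every branch of the negation's tableau closes; the branch above is one of them.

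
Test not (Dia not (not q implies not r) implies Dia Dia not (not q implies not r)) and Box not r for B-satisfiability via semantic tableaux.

Unsatisfiable (every branch closes)

1. not (Dia not (not q implies not r) implies Dia Dia not (not q implies not r)) and Box not r, 0
2. not (Dia not (not q implies not r) implies Dia Dia not (not q implies not r)), 0
3. Box not r, 0
4. Dia not (not q implies not r), 0
5. not Dia Dia not (not q implies not r), 0
6. not r, 0
7. not Dia not (not q implies not r), 0
8. not q implies not r, 0
9. not (not q implies not r), 1
10. not q, 1
11. r, 1
12. not r, 1
Accessibility: 0R0, 0R1, 1R0, 1R1
Branch closes: r and not r both at 1.
Every branch closes; the branch above is one of them.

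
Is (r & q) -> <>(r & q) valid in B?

Tableau for the negation ~((r & q) -> <>(r & q)):
1. ~((r & q) -> <>(r & q)), 0
2. r & q, 0
3. ~<>(r & q), 0
4. r, 0
5. q, 0
6. ~(r & q), 0
7. ~q, 0
Accessibility: 0R0
Branch closes: q and ~q both at 0.
Every branch of the negation's tableau closes; the branch above is one of them.

Yes, valid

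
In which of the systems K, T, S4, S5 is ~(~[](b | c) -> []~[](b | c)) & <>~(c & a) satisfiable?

K, T, S4

S4-tableau for the formula:
1. ~(~[](b | c) -> []~[](b | c)) & <>~(c & a), w0
2. ~(~[](b | c) -> []~[](b | c)), w0
3. <>~(c & a), w0
4. ~[](b | c), w0
5. ~[]~[](b | c), w0
6. ~(c & a), w1
7. ~a, w1
8. ~(b | c), w2
9. ~b, w2
10. ~c, w2
11. [](b | c), w3
12. b | c, w3
13. c, w3
Accessibility: w0Rw0, w0Rw1, w0Rw2, w0Rw3, w1Rw1, w2Rw2, w3Rw3
Complete open branch: satisfiable in S4, hence also in K, T (this S4-model is also a K-model and a T-model).
S5-tableau for the formula:
1. ~(~[](b | c) -> []~[](b | c)) & <>~(c & a), w0
2. ~(~[](b | c) -> []~[](b | c)), w0
3. <>~(c & a), w0
4. ~[](b | c), w0
5. ~[]~[](b | c), w0
6. ~(c & a), w1
7. ~a, w1
8. ~(b | c), w2
9. ~b, w2
10. ~c, w2
11. [](b | c), w3
12. b | c, w0
13. b | c, w1
14. b | c, w2
15. b | c, w3
16. c, w0
17. c, w1
18. c, w2
Accessibility: w0Rw0, w0Rw1, w0Rw2, w0Rw3, w1Rw0, w1Rw1, w1Rw2, w1Rw3, w2Rw0, w2Rw1, w2Rw2, w2Rw3, w3Rw0, w3Rw1, w3Rw2, w3Rw3
Branch closes: c and ~c both at w2.
Every branch closes (one shown): unsatisfiable in S5.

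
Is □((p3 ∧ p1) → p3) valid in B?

Tableau for the negation ¬□((p3 ∧ p1) → p3):
1. ¬□((p3 ∧ p1) → p3), 0
2. ¬((p3 ∧ p1) → p3), 1
3. p3 ∧ p1, 1
4. ¬p3, 1
5. p3, 1
6. p1, 1
Accessibility: 0R0, 0R1, 1R0, 1R1
Branch closes: p3 and ¬p3 both at 1.
All branches of the negation close; one closing branch shown above.

Yes, valid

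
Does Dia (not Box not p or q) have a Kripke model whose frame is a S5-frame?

1. Dia (not Box not p or q), 0
2. not Box not p or q, 1
3. q, 1
Accessibility: 0R0, 0R1, 1R0, 1R1

Yes, satisfiable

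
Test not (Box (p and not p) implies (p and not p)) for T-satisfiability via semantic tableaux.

1. not (Box (p and not p) implies (p and not p)), w0
2. Box (p and not p), w0   [neg-implies-rule on 1]
3. not (p and not p), w0   [neg-implies-rule on 1]
4. p and not p, w0   [Box-rule on 2 via w0Rw0]
5. p, w0   [and-rule on 4]
6. not p, w0   [and-rule on 4]
Accessibility: w0Rw0
Branch closes: p and not p both at w0.
Every branch closes; the branch above is one of them.

Unsatisfiable (every branch closes)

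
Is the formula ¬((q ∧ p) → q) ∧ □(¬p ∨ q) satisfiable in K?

1. ¬((q ∧ p) → q) ∧ □(¬p ∨ q), u
2. ¬((q ∧ p) → q), u   [∧-rule on 1]
3. □(¬p ∨ q), u   [∧-rule on 1]
4. q ∧ p, u   [¬→-rule on 2]
5. ¬q, u   [¬→-rule on 2]
6. q, u   [∧-rule on 4]
7. p, u   [∧-rule on 4]
Branch closes: q and ¬q both at u.
All branches of the tableau close; one closing branch shown above.

No, unsatisfiable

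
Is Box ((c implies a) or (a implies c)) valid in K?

Tableau for the negation not Box ((c implies a) or (a implies c)):
1. not Box ((c implies a) or (a implies c)), u
2. not ((c implies a) or (a implies c)), v
3. not (c implies a), v
4. not (a implies c), v
5. c, v
6. not a, v
7. a, v
8. not c, v
Accessibility: uRv
Branch closes: a and not a both at v.
Every branch of the negation's tableau closes; the branch above is one of them.

Valid in K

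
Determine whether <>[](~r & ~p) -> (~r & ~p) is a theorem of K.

Tableau for the negation ~(<>[](~r & ~p) -> (~r & ~p)):
1. ~(<>[](~r & ~p) -> (~r & ~p)), w0
2. <>[](~r & ~p), w0   [~->-rule on 1]
3. ~(~r & ~p), w0   [~->-rule on 1]
4. p, w0   [~&-rule on 3 (branches; this branch)]
5. [](~r & ~p), w1   [<>-rule on 2: fresh world w1, w0Rw1]
Accessibility: w0Rw1
The negation has an open branch (countermodel exists).

Not valid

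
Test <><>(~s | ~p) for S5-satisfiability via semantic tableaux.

Satisfiable

1. <><>(~s | ~p), w0
2. <>(~s | ~p), w1
3. ~s | ~p, w2
4. ~p, w2
Accessibility: w0Rw0, w0Rw1, w0Rw2, w1Rw0, w1Rw1, w1Rw2, w2Rw0, w2Rw1, w2Rw2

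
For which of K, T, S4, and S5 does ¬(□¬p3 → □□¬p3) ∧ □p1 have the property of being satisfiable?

S4-tableau for the formula:
1. ¬(□¬p3 → □□¬p3) ∧ □p1, w0
2. ¬(□¬p3 → □□¬p3), w0
3. □p1, w0
4. □¬p3, w0
5. ¬□□¬p3, w0
6. p1, w0
7. ¬p3, w0
8. ¬□¬p3, w1
9. p1, w1
10. ¬p3, w1
11. p3, w2
12. p1, w2
13. ¬p3, w2
Accessibility: w0Rw0, w0Rw1, w0Rw2, w1Rw1, w1Rw2, w2Rw2
Branch closes: p3 and ¬p3 both at w2.
Every branch closes (one shown): unsatisfiable in S4, hence also in S5 (every S5-frame is an S4-frame).
T-tableau for the formula:
1. ¬(□¬p3 → □□¬p3) ∧ □p1, w0
2. ¬(□¬p3 → □□¬p3), w0
3. □p1, w0
4. □¬p3, w0
5. ¬□□¬p3, w0
6. p1, w0
7. ¬p3, w0
8. ¬□¬p3, w1
9. p1, w1
10. ¬p3, w1
11. p3, w2
Accessibility: w0Rw0, w0Rw1, w1Rw1, w1Rw2, w2Rw2
Complete open branch: satisfiable in T, hence also in K (this T-model is also a K-model).

K, T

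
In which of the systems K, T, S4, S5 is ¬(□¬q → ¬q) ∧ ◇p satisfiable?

K

K-tableau for the formula:
1. ¬(□¬q → ¬q) ∧ ◇p, w0
2. ¬(□¬q → ¬q), w0
3. ◇p, w0
4. □¬q, w0
5. q, w0
6. p, w1
7. ¬q, w1
Accessibility: w0Rw1
Complete open branch: satisfiable in K.
T-tableau for the formula:
1. ¬(□¬q → ¬q) ∧ ◇p, w0
2. ¬(□¬q → ¬q), w0
3. ◇p, w0
4. □¬q, w0
5. q, w0
6. ¬q, w0
Accessibility: w0Rw0
Branch closes: q and ¬q both at w0.
Every branch closes (one shown): unsatisfiable in T, hence also in S4, S5 (every S4/S5-frame is a T-frame).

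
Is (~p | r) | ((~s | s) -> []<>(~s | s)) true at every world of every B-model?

Valid

Tableau for the negation ~((~p | r) | ((~s | s) -> []<>(~s | s))):
1. ~((~p | r) | ((~s | s) -> []<>(~s | s))), 0
2. ~(~p | r), 0   [~|-rule on 1]
3. ~((~s | s) -> []<>(~s | s)), 0   [~|-rule on 1]
4. p, 0   [~|-rule on 2]
5. ~r, 0   [~|-rule on 2]
6. ~s | s, 0   [~->-rule on 3]
7. ~[]<>(~s | s), 0   [~->-rule on 3]
8. s, 0   [|-rule on 6 (branches; this branch)]
9. ~<>(~s | s), 1   [~[]-rule on 7: fresh world 1, 0R1]
10. ~(~s | s), 0   [~<>-rule on 9 via 1R0]
11. ~s, 0   [~|-rule on 10]
Accessibility: 0R0, 0R1, 1R0, 1R1
Branch closes: s and ~s both at 0.
All branches of the negation close; one closing branch shown above.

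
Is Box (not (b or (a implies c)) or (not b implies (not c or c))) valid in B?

Valid

Tableau for the negation not Box (not (b or (a implies c)) or (not b implies (not c or c))):
1. not Box (not (b or (a implies c)) or (not b implies (not c or c))), u
2. not (not (b or (a implies c)) or (not b implies (not c or c))), v   [neg-Box-rule on 1: fresh world v, uRv]
3. b or (a implies c), v   [neg-or-rule on 2]
4. not (not b implies (not c or c)), v   [neg-or-rule on 2]
5. not b, v   [neg-implies-rule on 4]
6. not (not c or c), v   [neg-implies-rule on 4]
7. c, v   [neg-or-rule on 6]
8. not c, v   [neg-or-rule on 6]
Accessibility: uRu, uRv, vRu, vRv
Branch closes: c and not c both at v.
Every branch of the negation's tableau closes; the branch above is one of them.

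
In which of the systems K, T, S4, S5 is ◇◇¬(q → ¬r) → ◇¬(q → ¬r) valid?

S4-tableau for the negation ¬(◇◇¬(q → ¬r) → ◇¬(q → ¬r)):
1. ¬(◇◇¬(q → ¬r) → ◇¬(q → ¬r)), w0
2. ◇◇¬(q → ¬r), w0   [¬→-rule on 1]
3. ¬◇¬(q → ¬r), w0   [¬→-rule on 1]
4. q → ¬r, w0   [¬◇-rule on 3 via w0Rw0]
5. ¬r, w0   [→-rule on 4 (branches; this branch)]
6. ◇¬(q → ¬r), w1   [◇-rule on 2: fresh world w1, w0Rw1]
7. q → ¬r, w1   [¬◇-rule on 3 via w0Rw1]
8. ¬r, w1   [→-rule on 7 (branches; this branch)]
9. ¬(q → ¬r), w2   [◇-rule on 6: fresh world w2, w1Rw2]
10. q, w2   [¬→-rule on 9]
11. r, w2   [¬→-rule on 9]
12. q → ¬r, w2   [¬◇-rule on 3 via w0Rw2]
13. ¬r, w2   [→-rule on 12 (branches; this branch)]
Accessibility: w0Rw0, w0Rw1, w0Rw2, w1Rw1, w1Rw2, w2Rw2
Branch closes: r and ¬r both at w2.
Every branch closes (one shown): valid in S4, hence also in S5 (every theorem of S4 is a theorem of S5).
T-tableau for the negation ¬(◇◇¬(q → ¬r) → ◇¬(q → ¬r)):
1. ¬(◇◇¬(q → ¬r) → ◇¬(q → ¬r)), w0
2. ◇◇¬(q → ¬r), w0   [¬→-rule on 1]
3. ¬◇¬(q → ¬r), w0   [¬→-rule on 1]
4. q → ¬r, w0   [¬◇-rule on 3 via w0Rw0]
5. ¬r, w0   [→-rule on 4 (branches; this branch)]
6. ◇¬(q → ¬r), w1   [◇-rule on 2: fresh world w1, w0Rw1]
7. q → ¬r, w1   [¬◇-rule on 3 via w0Rw1]
8. ¬r, w1   [→-rule on 7 (branches; this branch)]
9. ¬(q → ¬r), w2   [◇-rule on 6: fresh world w2, w1Rw2]
10. q, w2   [¬→-rule on 9]
11. r, w2   [¬→-rule on 9]
Accessibility: w0Rw0, w0Rw1, w1Rw1, w1Rw2, w2Rw2
Complete open branch: countermodel on a T-frame, so not valid in T, nor in K (the same frame is also a K-frame).

S4, S5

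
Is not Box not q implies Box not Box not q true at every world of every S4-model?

Not valid

Tableau for the negation not (not Box not q implies Box not Box not q):
1. not (not Box not q implies Box not Box not q), u
2. not Box not q, u
3. not Box not Box not q, u
4. q, v
5. Box not q, w
6. not q, w
Accessibility: uRu, uRv, uRw, vRv, wRw
The negation has an open branch (countermodel exists).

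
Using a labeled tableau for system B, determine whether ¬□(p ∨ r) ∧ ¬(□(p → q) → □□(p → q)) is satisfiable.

Satisfiable (open branch found)

1. ¬□(p ∨ r) ∧ ¬(□(p → q) → □□(p → q)), u
2. ¬□(p ∨ r), u   [∧-rule on 1]
3. ¬(□(p → q) → □□(p → q)), u   [∧-rule on 1]
4. □(p → q), u   [¬→-rule on 3]
5. ¬□□(p → q), u   [¬→-rule on 3]
6. p → q, u   [□-rule on 4 via uRu]
7. q, u   [→-rule on 6 (branches; this branch)]
8. ¬(p ∨ r), v   [¬□-rule on 2: fresh world v, uRv]
9. ¬p, v   [¬∨-rule on 8]
10. ¬r, v   [¬∨-rule on 8]
11. p → q, v   [□-rule on 4 via uRv]
12. q, v   [→-rule on 11 (branches; this branch)]
13. ¬□(p → q), w   [¬□-rule on 5: fresh world w, uRw]
14. p → q, w   [□-rule on 4 via uRw]
15. q, w   [→-rule on 14 (branches; this branch)]
16. ¬(p → q), x   [¬□-rule on 13: fresh world x, wRx]
17. p, x   [¬→-rule on 16]
18. ¬q, x   [¬→-rule on 16]
Accessibility: uRu, uRv, uRw, vRu, vRv, wRu, wRw, wRx, xRw, xRx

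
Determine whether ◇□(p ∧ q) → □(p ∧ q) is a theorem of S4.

No, not valid

Tableau for the negation ¬(◇□(p ∧ q) → □(p ∧ q)):
1. ¬(◇□(p ∧ q) → □(p ∧ q)), u
2. ◇□(p ∧ q), u
3. ¬□(p ∧ q), u
4. □(p ∧ q), v
5. p ∧ q, v
6. p, v
7. q, v
8. ¬(p ∧ q), w
9. ¬q, w
Accessibility: uRu, uRv, uRw, vRv, wRw
The negation has an open branch (countermodel exists).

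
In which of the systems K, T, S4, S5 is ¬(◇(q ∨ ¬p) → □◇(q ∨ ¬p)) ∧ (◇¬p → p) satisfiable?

K, T, S4

S5-tableau for the formula:
1. ¬(◇(q ∨ ¬p) → □◇(q ∨ ¬p)) ∧ (◇¬p → p), u
2. ¬(◇(q ∨ ¬p) → □◇(q ∨ ¬p)), u
3. ◇¬p → p, u
4. ◇(q ∨ ¬p), u
5. ¬□◇(q ∨ ¬p), u
6. ¬◇¬p, u
7. p, u
8. q ∨ ¬p, v
9. p, v
10. q, v
11. ¬◇(q ∨ ¬p), w
12. p, w
13. ¬(q ∨ ¬p), u
14. ¬q, u
15. ¬(q ∨ ¬p), v
16. ¬q, v
Accessibility: uRu, uRv, uRw, vRu, vRv, vRw, wRu, wRv, wRw
Branch closes: q and ¬q both at v.
Every branch closes (one shown): unsatisfiable in S5.
S4-tableau for the formula:
1. ¬(◇(q ∨ ¬p) → □◇(q ∨ ¬p)) ∧ (◇¬p → p), u
2. ¬(◇(q ∨ ¬p) → □◇(q ∨ ¬p)), u
3. ◇¬p → p, u
4. ◇(q ∨ ¬p), u
5. ¬□◇(q ∨ ¬p), u
6. p, u
7. q ∨ ¬p, v
8. ¬p, v
9. ¬◇(q ∨ ¬p), w
10. ¬(q ∨ ¬p), w
11. ¬q, w
12. p, w
Accessibility: uRu, uRv, uRw, vRv, wRw
Complete open branch: satisfiable in S4, hence also in K, T (this S4-model is also a K-model and a T-model).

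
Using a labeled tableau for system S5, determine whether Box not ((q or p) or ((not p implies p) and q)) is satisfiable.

Satisfiable

1. Box not ((q or p) or ((not p implies p) and q)), w0
2. not ((q or p) or ((not p implies p) and q)), w0   [Box-rule on 1 via w0Rw0]
3. not (q or p), w0   [neg-or-rule on 2]
4. not ((not p implies p) and q), w0   [neg-or-rule on 2]
5. not q, w0   [neg-or-rule on 3]
6. not p, w0   [neg-or-rule on 3]
Accessibility: w0Rw0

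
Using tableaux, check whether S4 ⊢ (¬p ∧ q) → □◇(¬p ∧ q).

No, not valid

Tableau for the negation ¬((¬p ∧ q) → □◇(¬p ∧ q)):
1. ¬((¬p ∧ q) → □◇(¬p ∧ q)), u
2. ¬p ∧ q, u   [¬→-rule on 1]
3. ¬□◇(¬p ∧ q), u   [¬→-rule on 1]
4. ¬p, u   [∧-rule on 2]
5. q, u   [∧-rule on 2]
6. ¬◇(¬p ∧ q), v   [¬□-rule on 3: fresh world v, uRv]
7. ¬(¬p ∧ q), v   [¬◇-rule on 6 via vRv]
8. ¬q, v   [¬∧-rule on 7 (branches; this branch)]
Accessibility: uRu, uRv, vRv
The negation has an open branch (countermodel exists).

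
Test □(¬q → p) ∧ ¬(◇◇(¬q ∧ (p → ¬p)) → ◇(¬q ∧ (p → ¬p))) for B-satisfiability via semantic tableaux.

Satisfiable (open branch found)

1. □(¬q → p) ∧ ¬(◇◇(¬q ∧ (p → ¬p)) → ◇(¬q ∧ (p → ¬p))), w0
2. □(¬q → p), w0
3. ¬(◇◇(¬q ∧ (p → ¬p)) → ◇(¬q ∧ (p → ¬p))), w0
4. ◇◇(¬q ∧ (p → ¬p)), w0
5. ¬◇(¬q ∧ (p → ¬p)), w0
6. ¬q → p, w0
7. ¬(¬q ∧ (p → ¬p)), w0
8. p, w0
9. ¬(p → ¬p), w0
10. ◇(¬q ∧ (p → ¬p)), w1
11. ¬q → p, w1
12. ¬(¬q ∧ (p → ¬p)), w1
13. p, w1
14. ¬(p → ¬p), w1
15. ¬q ∧ (p → ¬p), w2
16. ¬q, w2
17. p → ¬p, w2
18. ¬p, w2
Accessibility: w0Rw0, w0Rw1, w1Rw0, w1Rw1, w1Rw2, w2Rw1, w2Rw2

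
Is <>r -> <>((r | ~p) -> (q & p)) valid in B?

Not valid

Tableau for the negation ~(<>r -> <>((r | ~p) -> (q & p))):
1. ~(<>r -> <>((r | ~p) -> (q & p))), 0
2. <>r, 0
3. ~<>((r | ~p) -> (q & p)), 0
4. ~((r | ~p) -> (q & p)), 0
5. r | ~p, 0
6. ~(q & p), 0
7. ~p, 0
8. r, 1
9. ~((r | ~p) -> (q & p)), 1
10. r | ~p, 1
11. ~(q & p), 1
12. ~p, 1
Accessibility: 0R0, 0R1, 1R0, 1R1
The negation has an open branch (countermodel exists).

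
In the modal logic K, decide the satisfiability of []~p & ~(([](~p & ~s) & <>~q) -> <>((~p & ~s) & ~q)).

1. []~p & ~(([](~p & ~s) & <>~q) -> <>((~p & ~s) & ~q)), u
2. []~p, u
3. ~(([](~p & ~s) & <>~q) -> <>((~p & ~s) & ~q)), u
4. [](~p & ~s) & <>~q, u
5. ~<>((~p & ~s) & ~q), u
6. [](~p & ~s), u
7. <>~q, u
8. ~q, v
9. ~p, v
10. ~((~p & ~s) & ~q), v
11. ~p & ~s, v
12. ~s, v
13. ~(~p & ~s), v
14. s, v
Accessibility: uRv
Branch closes: s and ~s both at v.
All branches of the tableau close; one closing branch shown above.

No, unsatisfiable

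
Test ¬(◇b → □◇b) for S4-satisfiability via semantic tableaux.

1. ¬(◇b → □◇b), w0
2. ◇b, w0
3. ¬□◇b, w0
4. b, w1
5. ¬◇b, w2
6. ¬b, w2
Accessibility: w0Rw0, w0Rw1, w0Rw2, w1Rw1, w2Rw2

Satisfiable (open branch found)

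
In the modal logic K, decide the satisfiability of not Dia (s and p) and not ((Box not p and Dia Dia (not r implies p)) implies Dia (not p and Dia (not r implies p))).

Unsatisfiable

1. not Dia (s and p) and not ((Box not p and Dia Dia (not r implies p)) implies Dia (not p and Dia (not r implies p))), 0
2. not Dia (s and p), 0   [and-rule on 1]
3. not ((Box not p and Dia Dia (not r implies p)) implies Dia (not p and Dia (not r implies p))), 0   [and-rule on 1]
4. Box not p and Dia Dia (not r implies p), 0   [neg-implies-rule on 3]
5. not Dia (not p and Dia (not r implies p)), 0   [neg-implies-rule on 3]
6. Box not p, 0   [and-rule on 4]
7. Dia Dia (not r implies p), 0   [and-rule on 4]
8. Dia (not r implies p), 1   [Dia-rule on 7: fresh world 1, 0R1]
9. not (s and p), 1   [neg-Dia-rule on 2 via 0R1]
10. not (not p and Dia (not r implies p)), 1   [neg-Dia-rule on 5 via 0R1]
11. not p, 1   [Box-rule on 6 via 0R1]
12. not Dia (not r implies p), 1   [neg-and-rule on 10 (branches; this branch)]
13. not r implies p, 2   [Dia-rule on 8: fresh world 2, 1R2]
14. not (not r implies p), 2   [neg-Dia-rule on 12 via 1R2]
15. not r, 2   [neg-implies-rule on 14]
16. not p, 2   [neg-implies-rule on 14]
17. p, 2   [implies-rule on 13 (branches; this branch)]
Accessibility: 0R1, 1R2
Branch closes: p and not p both at 2.
(One branch shown.) All branches close.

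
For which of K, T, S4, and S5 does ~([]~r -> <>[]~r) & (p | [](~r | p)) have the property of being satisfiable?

K

T-tableau for the formula:
1. ~([]~r -> <>[]~r) & (p | [](~r | p)), u
2. ~([]~r -> <>[]~r), u
3. p | [](~r | p), u
4. []~r, u
5. ~<>[]~r, u
6. ~r, u
7. ~[]~r, u
8. [](~r | p), u
9. ~r | p, u
10. p, u
11. r, v
12. ~r, v
Accessibility: uRu, uRv, vRv
Branch closes: r and ~r both at v.
Every branch closes (one shown): unsatisfiable in T, hence also in S4, S5 (every S4/S5-frame is a T-frame).
K-tableau for the formula:
1. ~([]~r -> <>[]~r) & (p | [](~r | p)), u
2. ~([]~r -> <>[]~r), u
3. p | [](~r | p), u
4. []~r, u
5. ~<>[]~r, u
6. [](~r | p), u
Complete open branch: satisfiable in K.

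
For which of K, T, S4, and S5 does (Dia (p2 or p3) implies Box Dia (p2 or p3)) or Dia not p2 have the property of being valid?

T-tableau for the negation not ((Dia (p2 or p3) implies Box Dia (p2 or p3)) or Dia not p2):
1. not ((Dia (p2 or p3) implies Box Dia (p2 or p3)) or Dia not p2), w0
2. not (Dia (p2 or p3) implies Box Dia (p2 or p3)), w0
3. not Dia not p2, w0
4. Dia (p2 or p3), w0
5. not Box Dia (p2 or p3), w0
6. p2, w0
7. p2 or p3, w1
8. p2, w1
9. p3, w1
10. not Dia (p2 or p3), w2
11. p2, w2
12. not (p2 or p3), w2
13. not p2, w2
14. not p3, w2
Accessibility: w0Rw0, w0Rw1, w0Rw2, w1Rw1, w2Rw2
Branch closes: p2 and not p2 both at w2.
Every branch closes (one shown): valid in T, hence also in S4, S5 (every theorem of T is a theorem of S4 and S5).
K-tableau for the negation not ((Dia (p2 or p3) implies Box Dia (p2 or p3)) or Dia not p2):
1. not ((Dia (p2 or p3) implies Box Dia (p2 or p3)) or Dia not p2), w0
2. not (Dia (p2 or p3) implies Box Dia (p2 or p3)), w0
3. not Dia not p2, w0
4. Dia (p2 or p3), w0
5. not Box Dia (p2 or p3), w0
6. p2 or p3, w1
7. p2, w1
8. p3, w1
9. not Dia (p2 or p3), w2
10. p2, w2
Accessibility: w0Rw1, w0Rw2
Complete open branch: countermodel on a K-frame, so not valid in K.

T, S4, S5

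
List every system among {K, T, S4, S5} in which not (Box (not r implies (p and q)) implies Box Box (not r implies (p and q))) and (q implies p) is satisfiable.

K, T

T-tableau for the formula:
1. not (Box (not r implies (p and q)) implies Box Box (not r implies (p and q))) and (q implies p), w0
2. not (Box (not r implies (p and q)) implies Box Box (not r implies (p and q))), w0
3. q implies p, w0
4. Box (not r implies (p and q)), w0
5. not Box Box (not r implies (p and q)), w0
6. not r implies (p and q), w0
7. p, w0
8. p and q, w0
9. q, w0
10. not Box (not r implies (p and q)), w1
11. not r implies (p and q), w1
12. p and q, w1
13. p, w1
14. q, w1
15. not (not r implies (p and q)), w2
16. not r, w2
17. not (p and q), w2
18. not q, w2
Accessibility: w0Rw0, w0Rw1, w1Rw1, w1Rw2, w2Rw2
Complete open branch: satisfiable in T, hence also in K (this T-model is also a K-model).
S4-tableau for the formula:
1. not (Box (not r implies (p and q)) implies Box Box (not r implies (p and q))) and (q implies p), w0
2. not (Box (not r implies (p and q)) implies Box Box (not r implies (p and q))), w0
3. q implies p, w0
4. Box (not r implies (p and q)), w0
5. not Box Box (not r implies (p and q)), w0
6. not r implies (p and q), w0
7. p, w0
8. p and q, w0
9. q, w0
10. not Box (not r implies (p and q)), w1
11. not r implies (p and q), w1
12. p and q, w1
13. p, w1
14. q, w1
15. not (not r implies (p and q)), w2
16. not r, w2
17. not (p and q), w2
18. not r implies (p and q), w2
19. not q, w2
20. p and q, w2
21. p, w2
22. q, w2
Accessibility: w0Rw0, w0Rw1, w0Rw2, w1Rw1, w1Rw2, w2Rw2
Branch closes: q and not q both at w2.
Every branch closes (one shown): unsatisfiable in S4, hence also in S5 (every S5-frame is an S4-frame).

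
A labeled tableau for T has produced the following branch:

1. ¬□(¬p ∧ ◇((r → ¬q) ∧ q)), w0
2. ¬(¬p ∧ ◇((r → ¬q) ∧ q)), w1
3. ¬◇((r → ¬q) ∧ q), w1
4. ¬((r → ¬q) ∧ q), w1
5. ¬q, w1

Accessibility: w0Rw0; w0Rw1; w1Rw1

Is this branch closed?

There is no literal clash: for every atom and world, at most one sign appears.

Open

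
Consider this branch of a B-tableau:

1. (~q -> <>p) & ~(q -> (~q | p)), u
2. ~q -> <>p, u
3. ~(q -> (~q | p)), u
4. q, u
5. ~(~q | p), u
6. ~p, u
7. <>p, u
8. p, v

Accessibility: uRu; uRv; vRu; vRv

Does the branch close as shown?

Not closed

There is no literal clash: for every atom and world, at most one sign appears.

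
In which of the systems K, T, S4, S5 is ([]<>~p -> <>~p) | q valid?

K-tableau for the negation ~(([]<>~p -> <>~p) | q):
1. ~(([]<>~p -> <>~p) | q), 0
2. ~([]<>~p -> <>~p), 0   [~|-rule on 1]
3. ~q, 0   [~|-rule on 1]
4. []<>~p, 0   [~->-rule on 2]
5. ~<>~p, 0   [~->-rule on 2]
Complete open branch: countermodel on a K-frame, so not valid in K.
T-tableau for the negation ~(([]<>~p -> <>~p) | q):
1. ~(([]<>~p -> <>~p) | q), 0
2. ~([]<>~p -> <>~p), 0   [~|-rule on 1]
3. ~q, 0   [~|-rule on 1]
4. []<>~p, 0   [~->-rule on 2]
5. ~<>~p, 0   [~->-rule on 2]
6. <>~p, 0   [[]-rule on 4 via 0R0]
7. p, 0   [~<>-rule on 5 via 0R0]
8. ~p, 1   [<>-rule on 6: fresh world 1, 0R1]
9. <>~p, 1   [[]-rule on 4 via 0R1]
10. p, 1   [~<>-rule on 5 via 0R1]
Accessibility: 0R0, 0R1, 1R1
Branch closes: p and ~p both at 1.
Every branch closes (one shown): valid in T, hence also in S4, S5 (every theorem of T is a theorem of S4 and S5).

T, S4, S5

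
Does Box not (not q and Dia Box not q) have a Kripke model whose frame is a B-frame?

1. Box not (not q and Dia Box not q), w0
2. not (not q and Dia Box not q), w0
3. not Dia Box not q, w0
4. not Box not q, w0
5. q, w1
6. not (not q and Dia Box not q), w1
7. not Box not q, w1
8. not Dia Box not q, w1
9. q, w2
10. not Box not q, w2
11. q, w3
Accessibility: w0Rw0, w0Rw1, w1Rw0, w1Rw1, w1Rw2, w2Rw1, w2Rw2, w2Rw3, w3Rw2, w3Rw3

Satisfiable (open branch found)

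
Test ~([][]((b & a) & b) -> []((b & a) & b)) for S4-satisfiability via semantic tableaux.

No, unsatisfiable

1. ~([][]((b & a) & b) -> []((b & a) & b)), w0
2. [][]((b & a) & b), w0
3. ~[]((b & a) & b), w0
4. []((b & a) & b), w0
5. (b & a) & b, w0
6. b & a, w0
7. b, w0
8. a, w0
9. ~((b & a) & b), w1
10. []((b & a) & b), w1
11. (b & a) & b, w1
12. b & a, w1
13. b, w1
14. a, w1
15. ~(b & a), w1
16. ~a, w1
Accessibility: w0Rw0, w0Rw1, w1Rw1
Branch closes: a and ~a both at w1.
All branches of the tableau close; one closing branch shown above.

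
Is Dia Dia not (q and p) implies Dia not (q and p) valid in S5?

Tableau for the negation not (Dia Dia not (q and p) implies Dia not (q and p)):
1. not (Dia Dia not (q and p) implies Dia not (q and p)), 0
2. Dia Dia not (q and p), 0
3. not Dia not (q and p), 0
4. q and p, 0
5. q, 0
6. p, 0
7. Dia not (q and p), 1
8. q and p, 1
9. q, 1
10. p, 1
11. not (q and p), 2
12. q and p, 2
13. q, 2
14. p, 2
15. not p, 2
Accessibility: 0R0, 0R1, 0R2, 1R0, 1R1, 1R2, 2R0, 2R1, 2R2
Branch closes: p and not p both at 2.
Every branch of the negation's tableau closes; the branch above is one of them.

Valid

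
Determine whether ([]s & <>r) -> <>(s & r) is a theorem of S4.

Tableau for the negation ~(([]s & <>r) -> <>(s & r)):
1. ~(([]s & <>r) -> <>(s & r)), 0
2. []s & <>r, 0
3. ~<>(s & r), 0
4. []s, 0
5. <>r, 0
6. ~(s & r), 0
7. s, 0
8. ~r, 0
9. r, 1
10. ~(s & r), 1
11. s, 1
12. ~r, 1
Accessibility: 0R0, 0R1, 1R1
Branch closes: r and ~r both at 1.
Every branch of the negation's tableau closes; the branch above is one of them.

Valid in S4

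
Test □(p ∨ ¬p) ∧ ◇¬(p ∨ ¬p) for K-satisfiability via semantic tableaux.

No, unsatisfiable

1. □(p ∨ ¬p) ∧ ◇¬(p ∨ ¬p), w0
2. □(p ∨ ¬p), w0
3. ◇¬(p ∨ ¬p), w0
4. ¬(p ∨ ¬p), w1
5. ¬p, w1
6. p, w1
Accessibility: w0Rw1
Branch closes: p and ¬p both at w1.
(One branch shown.) All branches close.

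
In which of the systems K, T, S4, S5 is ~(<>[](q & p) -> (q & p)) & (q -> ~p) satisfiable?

K, T, S4

S5-tableau for the formula:
1. ~(<>[](q & p) -> (q & p)) & (q -> ~p), 0
2. ~(<>[](q & p) -> (q & p)), 0   [&-rule on 1]
3. q -> ~p, 0   [&-rule on 1]
4. <>[](q & p), 0   [~->-rule on 2]
5. ~(q & p), 0   [~->-rule on 2]
6. ~p, 0   [->-rule on 3 (branches; this branch)]
7. [](q & p), 1   [<>-rule on 4: fresh world 1, 0R1]
8. q & p, 0   [[]-rule on 7 via 1R0]
9. q, 0   [&-rule on 8]
10. p, 0   [&-rule on 8]
Accessibility: 0R0, 0R1, 1R0, 1R1
Branch closes: p and ~p both at 0.
Every branch closes (one shown): unsatisfiable in S5.
S4-tableau for the formula:
1. ~(<>[](q & p) -> (q & p)) & (q -> ~p), 0
2. ~(<>[](q & p) -> (q & p)), 0   [&-rule on 1]
3. q -> ~p, 0   [&-rule on 1]
4. <>[](q & p), 0   [~->-rule on 2]
5. ~(q & p), 0   [~->-rule on 2]
6. ~p, 0   [->-rule on 3 (branches; this branch)]
7. [](q & p), 1   [<>-rule on 4: fresh world 1, 0R1]
8. q & p, 1   [[]-rule on 7 via 1R1]
9. q, 1   [&-rule on 8]
10. p, 1   [&-rule on 8]
Accessibility: 0R0, 0R1, 1R1
Complete open branch: satisfiable in S4, hence also in K, T (this S4-model is also a K-model and a T-model).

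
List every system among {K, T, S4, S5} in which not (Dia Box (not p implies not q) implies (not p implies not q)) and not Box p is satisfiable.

K, T, S4

S5-tableau for the formula:
1. not (Dia Box (not p implies not q) implies (not p implies not q)) and not Box p, w0
2. not (Dia Box (not p implies not q) implies (not p implies not q)), w0   [and-rule on 1]
3. not Box p, w0   [and-rule on 1]
4. Dia Box (not p implies not q), w0   [neg-implies-rule on 2]
5. not (not p implies not q), w0   [neg-implies-rule on 2]
6. not p, w0   [neg-implies-rule on 5]
7. q, w0   [neg-implies-rule on 5]
8. not p, w1   [neg-Box-rule on 3: fresh world w1, w0Rw1]
9. Box (not p implies not q), w2   [Dia-rule on 4: fresh world w2, w0Rw2]
10. not p implies not q, w0   [Box-rule on 9 via w2Rw0]
11. not p implies not q, w1   [Box-rule on 9 via w2Rw1]
12. not p implies not q, w2   [Box-rule on 9 via w2Rw2]
13. not q, w0   [implies-rule on 10 (branches; this branch)]
Accessibility: w0Rw0, w0Rw1, w0Rw2, w1Rw0, w1Rw1, w1Rw2, w2Rw0, w2Rw1, w2Rw2
Branch closes: q and not q both at w0.
Every branch closes (one shown): unsatisfiable in S5.
S4-tableau for the formula:
1. not (Dia Box (not p implies not q) implies (not p implies not q)) and not Box p, w0
2. not (Dia Box (not p implies not q) implies (not p implies not q)), w0   [and-rule on 1]
3. not Box p, w0   [and-rule on 1]
4. Dia Box (not p implies not q), w0   [neg-implies-rule on 2]
5. not (not p implies not q), w0   [neg-implies-rule on 2]
6. not p, w0   [neg-implies-rule on 5]
7. q, w0   [neg-implies-rule on 5]
8. not p, w1   [neg-Box-rule on 3: fresh world w1, w0Rw1]
9. Box (not p implies not q), w2   [Dia-rule on 4: fresh world w2, w0Rw2]
10. not p implies not q, w2   [Box-rule on 9 via w2Rw2]
11. not q, w2   [implies-rule on 10 (branches; this branch)]
Accessibility: w0Rw0, w0Rw1, w0Rw2, w1Rw1, w2Rw2
Complete open branch: satisfiable in S4, hence also in K, T (this S4-model is also a K-model and a T-model).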